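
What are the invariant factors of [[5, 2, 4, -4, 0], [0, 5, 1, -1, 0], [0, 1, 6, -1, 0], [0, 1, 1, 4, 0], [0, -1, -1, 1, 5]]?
The Jordan structure of A has elementary divisors (x - 5)^3, (x - 5), (x - 5). Arranging the block sizes at each eigenvalue in decreasing order and taking row products gives the invariant factors.

Invariant factors (smallest first, each dividing the next): x - 5, x - 5, (x - 5)^3.

Check: the last factor (x - 5)^3 is the minimal polynomial, and the product (x - 5)^5 is the characteristic polynomial.

x - 5, x - 5, (x - 5)^3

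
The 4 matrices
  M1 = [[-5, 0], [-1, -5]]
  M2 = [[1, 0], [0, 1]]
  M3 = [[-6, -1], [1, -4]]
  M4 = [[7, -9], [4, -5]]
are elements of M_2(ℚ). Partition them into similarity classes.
Characteristic polynomials: χ_{M1} = (x + 5)^2, χ_{M2} = (x - 1)^2, χ_{M3} = (x + 5)^2, χ_{M4} = (x - 1)^2.

{M1, M3}: invariant factors (x + 5)^2.

{M2}: invariant factors x - 1, x - 1.

{M4}: invariant factors (x - 1)^2.

Matrices are similar if and only if their invariant-factor lists agree; the partition into similarity classes is {M1, M3}, {M2}, {M4}.

3 classes: {M1, M3}, {M2}, {M4}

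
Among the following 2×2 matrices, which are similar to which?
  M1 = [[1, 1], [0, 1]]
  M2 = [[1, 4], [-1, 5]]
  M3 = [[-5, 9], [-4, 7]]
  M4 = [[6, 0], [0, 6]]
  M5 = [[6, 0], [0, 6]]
3 classes: {M1, M3}, {M2}, {M4, M5}

Characteristic polynomials: χ_{M1} = (x - 1)^2, χ_{M2} = (x - 3)^2, χ_{M3} = (x - 1)^2, χ_{M4} = (x - 6)^2, χ_{M5} = (x - 6)^2.

{M1, M3}: invariant factors (x - 1)^2.

{M2}: invariant factors (x - 3)^2.

{M4, M5}: invariant factors x - 6, x - 6.

Matrices are similar if and only if their invariant-factor lists agree; the partition into similarity classes is {M1, M3}, {M2}, {M4, M5}.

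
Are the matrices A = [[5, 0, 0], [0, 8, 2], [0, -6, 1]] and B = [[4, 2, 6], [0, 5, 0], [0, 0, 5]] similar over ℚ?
Two matrices over a field are similar if and only if they have the same invariant factors.

Both A and B have characteristic polynomial (x - 5)^2(x - 4) and minimal polynomial (x - 5)(x - 4). Computing further, both have invariant factors x - 5, (x - 5)(x - 4). Hence A and B are similar.

Yes.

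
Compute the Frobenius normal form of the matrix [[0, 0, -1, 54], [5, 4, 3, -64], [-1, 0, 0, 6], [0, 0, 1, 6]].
R = [[4, 0, 0, 0], [0, 0, 0, -60], [0, 1, 0, 7], [0, 0, 1, 6]]

The invariant factors of A (the non-unit diagonal entries of the Smith normal form of xI - A over ℚ[x]) are x - 4, (x - 5)(x - 4)(x + 3), each dividing the next. The characteristic polynomial is their product, (x - 5)(x - 4)^2(x + 3).

The rational canonical form is the block-diagonal matrix of companion matrices C(f_i):
R = [[4, 0, 0, 0], [0, 0, 0, -60], [0, 1, 0, 7], [0, 0, 1, 6]].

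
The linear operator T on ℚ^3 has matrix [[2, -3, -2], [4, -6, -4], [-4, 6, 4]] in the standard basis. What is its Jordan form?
J = [[0, 1, 0], [0, 0, 0], [0, 0, 0]]

The characteristic polynomial is det(xI - A) = x^3, so the eigenvalues are 0 (algebraic multiplicity 3).

For λ = 0: rank(A) = 1, rank(A^2) = 0. The eigenspace has dimension 3 - 1 = 2, so there are 2 Jordan blocks; the rank sequence gives block sizes [2, 1].

Assembling the blocks gives the Jordan form J above.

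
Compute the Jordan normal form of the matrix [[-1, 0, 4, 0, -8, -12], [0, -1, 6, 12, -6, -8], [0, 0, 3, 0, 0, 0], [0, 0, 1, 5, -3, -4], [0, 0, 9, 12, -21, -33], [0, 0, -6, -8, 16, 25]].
The characteristic polynomial is det(xI - A) = (x - 3)^4(x + 1)^2, so the eigenvalues are -1 (algebraic multiplicity 2), 3 (algebraic multiplicity 4).

For λ = -1: rank(A + I) = 4. The eigenspace has dimension 6 - 4 = 2, so there are 2 Jordan blocks; the rank sequence gives block sizes [1, 1].

For λ = 3: rank(A - 3I) = 4, rank((A - 3I)^2) = 3, rank((A - 3I)^3) = 2. The eigenspace has dimension 6 - 4 = 2, so there are 2 Jordan blocks; the rank sequence gives block sizes [3, 1].

Assembling the blocks gives the Jordan form J above.

J = [[-1, 0, 0, 0, 0, 0], [0, -1, 0, 0, 0, 0], [0, 0, 3, 1, 0, 0], [0, 0, 0, 3, 1, 0], [0, 0, 0, 0, 3, 0], [0, 0, 0, 0, 0, 3]]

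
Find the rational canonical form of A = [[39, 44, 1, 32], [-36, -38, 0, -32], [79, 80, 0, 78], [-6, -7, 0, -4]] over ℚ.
The invariant factors of A (the non-unit diagonal entries of the Smith normal form of xI - A over ℚ[x]) are (x + 2)(x + 4)(x^2 - 3x - 3), each dividing the next. The characteristic polynomial is their product, (x + 2)(x + 4)(x^2 - 3x - 3).

The rational canonical form is the block-diagonal matrix of companion matrices C(f_i):
R = [[0, 0, 0, 24], [1, 0, 0, 42], [0, 1, 0, 13], [0, 0, 1, -3]].

Note the characteristic polynomial does not split into linear factors over ℚ, so A has no Jordan form over ℚ; the rational canonical form exists over any field.

R = [[0, 0, 0, 24], [1, 0, 0, 42], [0, 1, 0, 13], [0, 0, 1, -3]]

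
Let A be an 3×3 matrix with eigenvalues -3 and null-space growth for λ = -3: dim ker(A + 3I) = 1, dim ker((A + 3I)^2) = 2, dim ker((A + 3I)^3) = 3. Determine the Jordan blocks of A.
Jordan blocks: (-3, 3)

λ = -3: successive nullity increments [1, 1, 1] count blocks of size ≥ k; block sizes are [3].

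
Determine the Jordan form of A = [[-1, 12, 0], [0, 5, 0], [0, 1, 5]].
J = [[-1, 0, 0], [0, 5, 1], [0, 0, 5]]

The characteristic polynomial is det(xI - A) = (x - 5)^2(x + 1), so the eigenvalues are -1 (algebraic multiplicity 1), 5 (algebraic multiplicity 2).

For λ = -1: algebraic multiplicity 1 gives one 1×1 block.

For λ = 5: rank(A - 5I) = 2, rank((A - 5I)^2) = 1. The eigenspace has dimension 3 - 2 = 1, so there is 1 Jordan block; the rank sequence gives block sizes [2].

Assembling the blocks gives the Jordan form J above.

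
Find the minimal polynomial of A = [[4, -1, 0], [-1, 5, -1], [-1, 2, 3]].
The characteristic polynomial factors as (x - 4)^3. The minimal polynomial is ∏(x - λ)^{k_λ} where k_λ is the size of the largest Jordan block at λ.

For λ = 4: rank(A - 4I) = 2, and the largest Jordan block has size 3 (the smallest k with rank((A - 4I)^k) = rank((A - 4I)^(k+1))).

So m_A(x) = (x - 4)^3.

m_A(x) = (x - 4)^3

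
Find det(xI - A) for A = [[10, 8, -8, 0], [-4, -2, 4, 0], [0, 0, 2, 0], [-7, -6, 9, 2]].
xI - A = [[x - 10, -8, 8, 0], [4, x + 2, -4, 0], [0, 0, x - 2, 0], [7, 6, -9, x - 2]].

Expanding det(xI - A) along the first row:
det(xI - A) = + (x - 10)·det([[x + 2, -4, 0], [0, x - 2, 0], [6, -9, x - 2]]) - (-8)·det([[4, -4, 0], [0, x - 2, 0], [7, -9, x - 2]]) + (8)·det([[4, x + 2, 0], [0, 0, 0], [7, 6, x - 2]]) - (0)·det([[4, x + 2, -4], [0, 0, x - 2], [7, 6, -9]]).

Evaluating gives χ_A(x) = x^4 - 12x^3 + 48x^2 - 80x + 48 = (x - 6)(x - 2)^3.

χ_A(x) = (x - 6)(x - 2)^3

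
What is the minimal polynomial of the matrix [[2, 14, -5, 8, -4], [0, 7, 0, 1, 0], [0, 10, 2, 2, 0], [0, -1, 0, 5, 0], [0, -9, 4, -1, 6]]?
m_A(x) = (x - 6)^2(x - 2)^2

The characteristic polynomial factors as (x - 6)^3(x - 2)^2. The minimal polynomial is ∏(x - λ)^{k_λ} where k_λ is the size of the largest Jordan block at λ.

For λ = 2: rank(A - 2I) = 4, and the largest Jordan block has size 2 (the smallest k with rank((A - 2I)^k) = rank((A - 2I)^(k+1))).
For λ = 6: rank(A - 6I) = 3, and the largest Jordan block has size 2 (the smallest k with rank((A - 6I)^k) = rank((A - 6I)^(k+1))).

So m_A(x) = (x - 6)^2(x - 2)^2.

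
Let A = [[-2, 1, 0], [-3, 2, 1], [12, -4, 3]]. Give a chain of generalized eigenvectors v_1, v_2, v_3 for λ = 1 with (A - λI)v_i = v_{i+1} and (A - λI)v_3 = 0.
We seek v_1 ∈ ker((A - I)^3) \ ker((A - I)^2), then set v_{i+1} = (A - I) v_i.

One such chain is v_1 = [[0, 0, 1]]^T, v_2 = [[0, 1, 2]]^T, v_3 = [[1, 3, 0]]^T. Check: (A - I) v_3 = [[0, 0, 0]]^T = 0.

v_1 = [[0, 0, 1]]^T, v_2 = [[0, 1, 2]]^T, v_3 = [[1, 3, 0]]^T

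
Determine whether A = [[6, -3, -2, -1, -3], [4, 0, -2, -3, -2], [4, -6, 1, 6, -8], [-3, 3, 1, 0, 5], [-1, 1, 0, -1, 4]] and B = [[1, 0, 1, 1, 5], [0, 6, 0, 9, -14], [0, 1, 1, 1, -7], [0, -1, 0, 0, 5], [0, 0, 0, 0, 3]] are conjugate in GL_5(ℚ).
Two matrices over a field are similar if and only if they have the same invariant factors.

Both A and B have characteristic polynomial (x - 3)^3(x - 1)^2 and minimal polynomial (x - 3)^3(x - 1)^2. Computing further, both have invariant factors (x - 3)^3(x - 1)^2. Hence A and B are similar.

Yes.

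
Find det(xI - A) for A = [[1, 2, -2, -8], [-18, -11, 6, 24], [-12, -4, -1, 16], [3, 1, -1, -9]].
χ_A(x) = (x + 5)^4

xI - A = [[x - 1, -2, 2, 8], [18, x + 11, -6, -24], [12, 4, x + 1, -16], [-3, -1, 1, x + 9]].

Expanding det(xI - A) along the first row:
det(xI - A) = + (x - 1)·det([[x + 11, -6, -24], [4, x + 1, -16], [-1, 1, x + 9]]) - (-2)·det([[18, -6, -24], [12, x + 1, -16], [-3, 1, x + 9]]) + (2)·det([[18, x + 11, -24], [12, 4, -16], [-3, -1, x + 9]]) - (8)·det([[18, x + 11, -6], [12, 4, x + 1], [-3, -1, 1]]).

Evaluating gives χ_A(x) = x^4 + 20x^3 + 150x^2 + 500x + 625 = (x + 5)^4.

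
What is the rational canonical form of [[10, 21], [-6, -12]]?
R = [[0, -6], [1, -2]]

The invariant factors of A (the non-unit diagonal entries of the Smith normal form of xI - A over ℚ[x]) are x^2 + 2x + 6, each dividing the next. The characteristic polynomial is their product, x^2 + 2x + 6.

The rational canonical form is the block-diagonal matrix of companion matrices C(f_i):
R = [[0, -6], [1, -2]].

Note the characteristic polynomial does not split into linear factors over ℚ, so A has no Jordan form over ℚ; the rational canonical form exists over any field.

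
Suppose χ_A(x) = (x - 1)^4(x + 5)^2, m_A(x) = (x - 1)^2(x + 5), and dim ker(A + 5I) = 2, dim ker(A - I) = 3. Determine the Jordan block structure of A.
Jordan blocks: (-5, 1), (-5, 1), (1, 2), (1, 1), (1, 1)

λ = -5: algebraic multiplicity 2 (exponent in χ_A), largest block size 1 (exponent in m_A), 2 blocks (geometric multiplicity). These force block sizes [1, 1].
λ = 1: algebraic multiplicity 4 (exponent in χ_A), largest block size 2 (exponent in m_A), 3 blocks (geometric multiplicity). These force block sizes [2, 1, 1].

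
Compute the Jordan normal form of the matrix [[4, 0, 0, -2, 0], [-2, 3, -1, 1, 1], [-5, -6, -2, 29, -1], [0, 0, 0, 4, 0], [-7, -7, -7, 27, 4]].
J = [[-3, 0, 0, 0, 0], [0, 4, 1, 0, 0], [0, 0, 4, 1, 0], [0, 0, 0, 4, 0], [0, 0, 0, 0, 4]]

The characteristic polynomial is det(xI - A) = (x - 4)^4(x + 3), so the eigenvalues are -3 (algebraic multiplicity 1), 4 (algebraic multiplicity 4).

For λ = -3: algebraic multiplicity 1 gives one 1×1 block.

For λ = 4: rank(A - 4I) = 3, rank((A - 4I)^2) = 2, rank((A - 4I)^3) = 1. The eigenspace has dimension 5 - 3 = 2, so there are 2 Jordan blocks; the rank sequence gives block sizes [3, 1].

Assembling the blocks gives the Jordan form J above.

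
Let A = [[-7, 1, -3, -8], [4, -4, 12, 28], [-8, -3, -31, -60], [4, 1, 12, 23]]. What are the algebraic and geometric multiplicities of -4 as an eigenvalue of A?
algebraic multiplicity 1, geometric multiplicity 1

The characteristic polynomial is (x + 4)(x + 5)^3, so the factor x + 4 appears with exponent 1: the algebraic multiplicity is 1.

rank(A + 4I) = 3, so the eigenspace has dimension 4 - 3 = 1: the geometric multiplicity is 1.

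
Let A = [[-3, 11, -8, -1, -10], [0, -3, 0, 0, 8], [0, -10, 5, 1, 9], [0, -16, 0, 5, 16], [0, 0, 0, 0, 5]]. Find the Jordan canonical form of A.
The characteristic polynomial is det(xI - A) = (x - 5)^3(x + 3)^2, so the eigenvalues are -3 (algebraic multiplicity 2), 5 (algebraic multiplicity 3).

For λ = -3: rank(A + 3I) = 4, rank((A + 3I)^2) = 3. The eigenspace has dimension 5 - 4 = 1, so there is 1 Jordan block; the rank sequence gives block sizes [2].

For λ = 5: rank(A - 5I) = 3, rank((A - 5I)^2) = 2. The eigenspace has dimension 5 - 3 = 2, so there are 2 Jordan blocks; the rank sequence gives block sizes [2, 1].

Assembling the blocks gives the Jordan form J above.

J = [[-3, 1, 0, 0, 0], [0, -3, 0, 0, 0], [0, 0, 5, 1, 0], [0, 0, 0, 5, 0], [0, 0, 0, 0, 5]]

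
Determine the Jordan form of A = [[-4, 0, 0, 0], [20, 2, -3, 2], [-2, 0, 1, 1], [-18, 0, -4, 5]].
J = [[-4, 0, 0, 0], [0, 2, 0, 0], [0, 0, 3, 1], [0, 0, 0, 3]]

The characteristic polynomial is det(xI - A) = (x - 3)^2(x - 2)(x + 4), so the eigenvalues are -4 (algebraic multiplicity 1), 2 (algebraic multiplicity 1), 3 (algebraic multiplicity 2).

For λ = -4: algebraic multiplicity 1 gives one 1×1 block.

For λ = 2: algebraic multiplicity 1 gives one 1×1 block.

For λ = 3: rank(A - 3I) = 3, rank((A - 3I)^2) = 2. The eigenspace has dimension 4 - 3 = 1, so there is 1 Jordan block; the rank sequence gives block sizes [2].

Assembling the blocks gives the Jordan form J above.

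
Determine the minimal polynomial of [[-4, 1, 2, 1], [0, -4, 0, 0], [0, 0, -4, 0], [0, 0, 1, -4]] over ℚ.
m_A(x) = (x + 4)^3

The characteristic polynomial factors as (x + 4)^4. The minimal polynomial is ∏(x - λ)^{k_λ} where k_λ is the size of the largest Jordan block at λ.

For λ = -4: rank(A + 4I) = 2, and the largest Jordan block has size 3 (the smallest k with rank((A + 4I)^k) = rank((A + 4I)^(k+1))).

So m_A(x) = (x + 4)^3.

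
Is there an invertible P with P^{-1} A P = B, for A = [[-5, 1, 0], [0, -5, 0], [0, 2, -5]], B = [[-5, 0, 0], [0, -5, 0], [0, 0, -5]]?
Both have characteristic polynomial (x + 5)^3, but the minimal polynomial of A is (x + 5)^2 while the minimal polynomial of B is x + 5. The minimal polynomial is a similarity invariant, so A and B are not similar.

No.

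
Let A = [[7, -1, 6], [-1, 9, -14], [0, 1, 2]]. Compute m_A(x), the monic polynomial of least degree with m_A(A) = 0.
The characteristic polynomial factors as (x - 6)^3. The minimal polynomial is ∏(x - λ)^{k_λ} where k_λ is the size of the largest Jordan block at λ.

For λ = 6: rank(A - 6I) = 2, and the largest Jordan block has size 3 (the smallest k with rank((A - 6I)^k) = rank((A - 6I)^(k+1))).

So m_A(x) = (x - 6)^3.

m_A(x) = (x - 6)^3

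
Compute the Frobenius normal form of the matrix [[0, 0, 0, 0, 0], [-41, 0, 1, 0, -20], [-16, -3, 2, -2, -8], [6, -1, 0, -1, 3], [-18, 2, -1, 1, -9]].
The invariant factors of A (the non-unit diagonal entries of the Smith normal form of xI - A over ℚ[x]) are x^2(x + 2)(x + 3)^2, each dividing the next. The characteristic polynomial is their product, x^2(x + 2)(x + 3)^2.

The rational canonical form is the block-diagonal matrix of companion matrices C(f_i):
R = [[0, 0, 0, 0, 0], [1, 0, 0, 0, 0], [0, 1, 0, 0, -18], [0, 0, 1, 0, -21], [0, 0, 0, 1, -8]].

R = [[0, 0, 0, 0, 0], [1, 0, 0, 0, 0], [0, 1, 0, 0, -18], [0, 0, 1, 0, -21], [0, 0, 0, 1, -8]]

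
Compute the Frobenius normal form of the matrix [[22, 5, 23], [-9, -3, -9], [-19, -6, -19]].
R = [[0, 0, -3], [1, 0, -1], [0, 1, 0]]

The invariant factors of A (the non-unit diagonal entries of the Smith normal form of xI - A over ℚ[x]) are x^3 + x + 3, each dividing the next. The characteristic polynomial is their product, x^3 + x + 3.

The rational canonical form is the block-diagonal matrix of companion matrices C(f_i):
R = [[0, 0, -3], [1, 0, -1], [0, 1, 0]].

Note the characteristic polynomial does not split into linear factors over ℚ, so A has no Jordan form over ℚ; the rational canonical form exists over any field.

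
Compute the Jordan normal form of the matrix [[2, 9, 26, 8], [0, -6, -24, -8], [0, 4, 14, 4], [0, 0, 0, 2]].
J = [[2, 1, 0, 0], [0, 2, 0, 0], [0, 0, 2, 0], [0, 0, 0, 6]]

The characteristic polynomial is det(xI - A) = (x - 6)(x - 2)^3, so the eigenvalues are 2 (algebraic multiplicity 3), 6 (algebraic multiplicity 1).

For λ = 2: rank(A - 2I) = 2, rank((A - 2I)^2) = 1. The eigenspace has dimension 4 - 2 = 2, so there are 2 Jordan blocks; the rank sequence gives block sizes [2, 1].

For λ = 6: algebraic multiplicity 1 gives one 1×1 block.

Assembling the blocks gives the Jordan form J above.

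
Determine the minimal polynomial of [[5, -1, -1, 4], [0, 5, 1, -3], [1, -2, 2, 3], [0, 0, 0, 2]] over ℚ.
m_A(x) = (x - 4)^3(x - 2)

The characteristic polynomial factors as (x - 4)^3(x - 2). The minimal polynomial is ∏(x - λ)^{k_λ} where k_λ is the size of the largest Jordan block at λ.

For λ = 2: rank(A - 2I) = 3, and the largest Jordan block has size 1 (the smallest k with rank((A - 2I)^k) = rank((A - 2I)^(k+1))).
For λ = 4: rank(A - 4I) = 3, and the largest Jordan block has size 3 (the smallest k with rank((A - 4I)^k) = rank((A - 4I)^(k+1))).

So m_A(x) = (x - 4)^3(x - 2).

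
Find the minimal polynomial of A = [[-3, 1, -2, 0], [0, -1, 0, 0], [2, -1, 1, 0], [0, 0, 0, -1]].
The characteristic polynomial factors as (x + 1)^4. The minimal polynomial is ∏(x - λ)^{k_λ} where k_λ is the size of the largest Jordan block at λ.

For λ = -1: rank(A + I) = 1, and the largest Jordan block has size 2 (the smallest k with rank((A + I)^k) = rank((A + I)^(k+1))).

So m_A(x) = (x + 1)^2.

m_A(x) = (x + 1)^2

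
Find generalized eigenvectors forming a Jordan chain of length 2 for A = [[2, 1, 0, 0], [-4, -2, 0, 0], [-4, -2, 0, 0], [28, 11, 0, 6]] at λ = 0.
v_1 = [[0, 1, 0, -2]]^T, v_2 = [[1, -2, -2, -1]]^T

We seek v_1 ∈ ker(A^2) \ ker(A), then set v_{i+1} = A v_i.

One such chain is v_1 = [[0, 1, 0, -2]]^T, v_2 = [[1, -2, -2, -1]]^T. Check: A v_2 = [[0, 0, 0, 0]]^T = 0.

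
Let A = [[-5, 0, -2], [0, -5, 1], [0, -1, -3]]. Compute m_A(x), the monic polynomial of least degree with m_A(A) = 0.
The characteristic polynomial factors as (x + 4)^2(x + 5). The minimal polynomial is ∏(x - λ)^{k_λ} where k_λ is the size of the largest Jordan block at λ.

For λ = -5: rank(A + 5I) = 2, and the largest Jordan block has size 1 (the smallest k with rank((A + 5I)^k) = rank((A + 5I)^(k+1))).
For λ = -4: rank(A + 4I) = 2, and the largest Jordan block has size 2 (the smallest k with rank((A + 4I)^k) = rank((A + 4I)^(k+1))).

So m_A(x) = (x + 4)^2(x + 5).

m_A(x) = (x + 4)^2(x + 5)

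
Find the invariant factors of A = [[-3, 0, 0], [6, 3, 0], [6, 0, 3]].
The Jordan structure of A has elementary divisors (x + 3), (x - 3), (x - 3). Arranging the block sizes at each eigenvalue in decreasing order and taking row products gives the invariant factors.

Invariant factors (smallest first, each dividing the next): x - 3, (x - 3)(x + 3).

Check: the last factor (x - 3)(x + 3) is the minimal polynomial, and the product (x - 3)^2(x + 3) is the characteristic polynomial.

x - 3, (x - 3)(x + 3)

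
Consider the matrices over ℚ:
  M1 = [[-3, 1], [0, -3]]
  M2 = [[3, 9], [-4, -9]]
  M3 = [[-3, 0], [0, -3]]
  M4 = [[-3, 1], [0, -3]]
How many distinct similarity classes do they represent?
Characteristic polynomials: χ_{M1} = (x + 3)^2, χ_{M2} = (x + 3)^2, χ_{M3} = (x + 3)^2, χ_{M4} = (x + 3)^2.

{M1, M2, M4}: invariant factors (x + 3)^2.

{M3}: invariant factors x + 3, x + 3.

Matrices are similar if and only if their invariant-factor lists agree; the partition into similarity classes is {M1, M2, M4}, {M3}.

2 classes: {M1, M2, M4}, {M3}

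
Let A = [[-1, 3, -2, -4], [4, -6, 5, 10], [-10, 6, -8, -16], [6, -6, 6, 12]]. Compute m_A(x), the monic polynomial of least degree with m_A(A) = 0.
m_A(x) = x^2(x + 3)

The characteristic polynomial factors as x^3(x + 3). The minimal polynomial is ∏(x - λ)^{k_λ} where k_λ is the size of the largest Jordan block at λ.

For λ = -3: rank(A + 3I) = 3, and the largest Jordan block has size 1 (the smallest k with rank((A + 3I)^k) = rank((A + 3I)^(k+1))).
For λ = 0: rank(A) = 2, and the largest Jordan block has size 2 (the smallest k with rank(A^k) = rank(A^(k+1))).

So m_A(x) = x^2(x + 3).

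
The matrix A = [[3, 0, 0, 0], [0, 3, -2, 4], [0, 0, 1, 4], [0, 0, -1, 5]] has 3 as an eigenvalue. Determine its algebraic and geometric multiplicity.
algebraic multiplicity 4, geometric multiplicity 3

The characteristic polynomial is (x - 3)^4, so the factor x - 3 appears with exponent 4: the algebraic multiplicity is 4.

rank(A - 3I) = 1, so the eigenspace has dimension 4 - 1 = 3: the geometric multiplicity is 3.

Since 3 < 4, A is not diagonalizable.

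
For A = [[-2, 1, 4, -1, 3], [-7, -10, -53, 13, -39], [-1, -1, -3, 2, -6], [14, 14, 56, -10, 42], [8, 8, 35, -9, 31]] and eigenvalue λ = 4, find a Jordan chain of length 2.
We seek v_1 ∈ ker((A - 4I)^2) \ ker(A - 4I), then set v_{i+1} = (A - 4I) v_i.

One such chain is v_1 = [[0, 1, 0, -2, -1]]^T, v_2 = [[0, -1, 1, 0, -1]]^T. Check: (A - 4I) v_2 = [[0, 0, 0, 0, 0]]^T = 0.

v_1 = [[0, 1, 0, -2, -1]]^T, v_2 = [[0, -1, 1, 0, -1]]^T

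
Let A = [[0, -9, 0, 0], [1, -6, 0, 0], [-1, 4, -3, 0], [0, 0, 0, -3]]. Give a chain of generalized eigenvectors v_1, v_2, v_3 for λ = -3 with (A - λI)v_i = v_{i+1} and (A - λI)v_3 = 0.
v_1 = [[1, 0, -1, 0]]^T, v_2 = [[3, 1, -1, 0]]^T, v_3 = [[0, 0, 1, 0]]^T

We seek v_1 ∈ ker((A + 3I)^3) \ ker((A + 3I)^2), then set v_{i+1} = (A + 3I) v_i.

One such chain is v_1 = [[1, 0, -1, 0]]^T, v_2 = [[3, 1, -1, 0]]^T, v_3 = [[0, 0, 1, 0]]^T. Check: (A + 3I) v_3 = [[0, 0, 0, 0]]^T = 0.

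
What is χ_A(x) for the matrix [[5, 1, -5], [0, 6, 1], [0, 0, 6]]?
xI - A = [[x - 5, -1, 5], [0, x - 6, -1], [0, 0, x - 6]].

Expanding det(xI - A) along the first row:
det(xI - A) = + (x - 5)·det([[x - 6, -1], [0, x - 6]]) - (-1)·det([[0, -1], [0, x - 6]]) + (5)·det([[0, x - 6], [0, 0]]).

Evaluating gives χ_A(x) = x^3 - 17x^2 + 96x - 180 = (x - 6)^2(x - 5).

χ_A(x) = (x - 6)^2(x - 5)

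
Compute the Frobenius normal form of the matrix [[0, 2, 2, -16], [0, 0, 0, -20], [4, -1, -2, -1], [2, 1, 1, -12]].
R = [[-4, 0, 0, 0], [0, 0, 0, -20], [0, 1, 0, -29], [0, 0, 1, -10]]

The invariant factors of A (the non-unit diagonal entries of the Smith normal form of xI - A over ℚ[x]) are x + 4, (x + 1)(x + 4)(x + 5), each dividing the next. The characteristic polynomial is their product, (x + 1)(x + 4)^2(x + 5).

The rational canonical form is the block-diagonal matrix of companion matrices C(f_i):
R = [[-4, 0, 0, 0], [0, 0, 0, -20], [0, 1, 0, -29], [0, 0, 1, -10]].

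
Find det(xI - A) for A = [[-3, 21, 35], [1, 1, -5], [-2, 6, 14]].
xI - A = [[x + 3, -21, -35], [-1, x - 1, 5], [2, -6, x - 14]].

Expanding det(xI - A) along the first row:
det(xI - A) = + (x + 3)·det([[x - 1, 5], [-6, x - 14]]) - (-21)·det([[-1, 5], [2, x - 14]]) + (-35)·det([[-1, x - 1], [2, -6]]).

Evaluating gives χ_A(x) = x^3 - 12x^2 + 48x - 64 = (x - 4)^3.

χ_A(x) = (x - 4)^3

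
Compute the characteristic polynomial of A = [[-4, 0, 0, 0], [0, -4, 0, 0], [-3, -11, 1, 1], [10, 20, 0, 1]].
xI - A = [[x + 4, 0, 0, 0], [0, x + 4, 0, 0], [3, 11, x - 1, -1], [-10, -20, 0, x - 1]].

Expanding det(xI - A) along the first row:
det(xI - A) = + (x + 4)·det([[x + 4, 0, 0], [11, x - 1, -1], [-20, 0, x - 1]]) - (0)·det([[0, 0, 0], [3, x - 1, -1], [-10, 0, x - 1]]) + (0)·det([[0, x + 4, 0], [3, 11, -1], [-10, -20, x - 1]]) - (0)·det([[0, x + 4, 0], [3, 11, x - 1], [-10, -20, 0]]).

Evaluating gives χ_A(x) = x^4 + 6x^3 + x^2 - 24x + 16 = (x - 1)^2(x + 4)^2.

χ_A(x) = (x - 1)^2(x + 4)^2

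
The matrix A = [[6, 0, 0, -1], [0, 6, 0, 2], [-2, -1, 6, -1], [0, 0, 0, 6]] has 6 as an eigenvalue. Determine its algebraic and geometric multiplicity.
algebraic multiplicity 4, geometric multiplicity 2

The characteristic polynomial is (x - 6)^4, so the factor x - 6 appears with exponent 4: the algebraic multiplicity is 4.

rank(A - 6I) = 2, so the eigenspace has dimension 4 - 2 = 2: the geometric multiplicity is 2.

Since 2 < 4, A is not diagonalizable.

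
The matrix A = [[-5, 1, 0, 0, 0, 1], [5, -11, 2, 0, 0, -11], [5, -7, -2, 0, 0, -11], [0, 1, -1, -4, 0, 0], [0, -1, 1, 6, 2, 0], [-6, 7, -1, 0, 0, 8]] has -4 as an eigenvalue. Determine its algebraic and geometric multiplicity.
algebraic multiplicity 4, geometric multiplicity 2

The characteristic polynomial is (x - 2)^2(x + 4)^4, so the factor x + 4 appears with exponent 4: the algebraic multiplicity is 4.

rank(A + 4I) = 4, so the eigenspace has dimension 6 - 4 = 2: the geometric multiplicity is 2.

Since 2 < 4, A is not diagonalizable.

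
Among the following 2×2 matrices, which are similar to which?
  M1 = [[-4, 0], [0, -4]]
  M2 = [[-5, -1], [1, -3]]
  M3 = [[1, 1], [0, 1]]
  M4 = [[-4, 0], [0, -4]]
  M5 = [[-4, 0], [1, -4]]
Characteristic polynomials: χ_{M1} = (x + 4)^2, χ_{M2} = (x + 4)^2, χ_{M3} = (x - 1)^2, χ_{M4} = (x + 4)^2, χ_{M5} = (x + 4)^2.

{M1, M4}: invariant factors x + 4, x + 4.

{M2, M5}: invariant factors (x + 4)^2.

{M3}: invariant factors (x - 1)^2.

Matrices are similar if and only if their invariant-factor lists agree; the partition into similarity classes is {M1, M4}, {M2, M5}, {M3}.

3 classes: {M1, M4}, {M2, M5}, {M3}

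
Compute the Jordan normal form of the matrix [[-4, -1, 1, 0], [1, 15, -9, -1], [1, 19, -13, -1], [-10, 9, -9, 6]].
J = [[-4, 1, 0, 0], [0, -4, 0, 0], [0, 0, 6, 1], [0, 0, 0, 6]]

The characteristic polynomial is det(xI - A) = (x - 6)^2(x + 4)^2, so the eigenvalues are -4 (algebraic multiplicity 2), 6 (algebraic multiplicity 2).

For λ = -4: rank(A + 4I) = 3, rank((A + 4I)^2) = 2. The eigenspace has dimension 4 - 3 = 1, so there is 1 Jordan block; the rank sequence gives block sizes [2].

For λ = 6: rank(A - 6I) = 3, rank((A - 6I)^2) = 2. The eigenspace has dimension 4 - 3 = 1, so there is 1 Jordan block; the rank sequence gives block sizes [2].

Assembling the blocks gives the Jordan form J above.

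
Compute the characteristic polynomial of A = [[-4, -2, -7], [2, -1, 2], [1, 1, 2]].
xI - A = [[x + 4, 2, 7], [-2, x + 1, -2], [-1, -1, x - 2]].

Expanding det(xI - A) along the first row:
det(xI - A) = + (x + 4)·det([[x + 1, -2], [-1, x - 2]]) - (2)·det([[-2, -2], [-1, x - 2]]) + (7)·det([[-2, x + 1], [-1, -1]]).

Evaluating gives χ_A(x) = x^3 + 3x^2 + 3x + 1 = (x + 1)^3.

χ_A(x) = (x + 1)^3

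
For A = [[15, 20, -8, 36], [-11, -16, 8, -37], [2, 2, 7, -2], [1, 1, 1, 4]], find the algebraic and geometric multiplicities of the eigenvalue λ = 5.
The characteristic polynomial is (x - 5)^3(x + 5), so the factor x - 5 appears with exponent 3: the algebraic multiplicity is 3.

rank(A - 5I) = 3, so the eigenspace has dimension 4 - 3 = 1: the geometric multiplicity is 1.

Since 1 < 3, A is not diagonalizable.

algebraic multiplicity 3, geometric multiplicity 1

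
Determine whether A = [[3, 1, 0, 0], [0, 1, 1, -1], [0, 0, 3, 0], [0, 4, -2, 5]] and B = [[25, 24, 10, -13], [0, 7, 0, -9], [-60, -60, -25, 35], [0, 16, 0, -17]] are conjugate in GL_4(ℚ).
No.

trace(A) = 12 but trace(B) = -10. The trace is a similarity invariant, so A and B are not similar.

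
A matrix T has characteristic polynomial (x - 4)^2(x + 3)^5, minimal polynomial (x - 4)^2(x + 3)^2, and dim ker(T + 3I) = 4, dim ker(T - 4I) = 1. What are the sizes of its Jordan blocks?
λ = -3: algebraic multiplicity 5 (exponent in χ_T), largest block size 2 (exponent in m_T), 4 blocks (geometric multiplicity). These force block sizes [2, 1, 1, 1].
λ = 4: algebraic multiplicity 2 (exponent in χ_T), largest block size 2 (exponent in m_T), 1 block (geometric multiplicity). This forces block sizes [2].

Jordan blocks: (-3, 2), (-3, 1), (-3, 1), (-3, 1), (4, 2)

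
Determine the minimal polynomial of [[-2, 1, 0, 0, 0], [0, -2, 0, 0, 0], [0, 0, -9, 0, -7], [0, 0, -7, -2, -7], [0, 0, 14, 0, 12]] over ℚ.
The characteristic polynomial factors as (x - 5)(x + 2)^4. The minimal polynomial is ∏(x - λ)^{k_λ} where k_λ is the size of the largest Jordan block at λ.

For λ = -2: rank(A + 2I) = 2, and the largest Jordan block has size 2 (the smallest k with rank((A + 2I)^k) = rank((A + 2I)^(k+1))).
For λ = 5: rank(A - 5I) = 4, and the largest Jordan block has size 1 (the smallest k with rank((A - 5I)^k) = rank((A - 5I)^(k+1))).

So m_A(x) = (x - 5)(x + 2)^2.

m_A(x) = (x - 5)(x + 2)^2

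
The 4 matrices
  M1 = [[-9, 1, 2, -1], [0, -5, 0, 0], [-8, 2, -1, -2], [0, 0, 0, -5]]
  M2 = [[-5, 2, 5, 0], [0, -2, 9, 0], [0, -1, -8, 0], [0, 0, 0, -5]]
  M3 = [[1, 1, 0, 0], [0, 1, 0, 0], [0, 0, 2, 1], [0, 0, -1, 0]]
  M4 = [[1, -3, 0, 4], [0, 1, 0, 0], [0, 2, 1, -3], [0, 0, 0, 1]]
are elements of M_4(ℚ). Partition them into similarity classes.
3 classes: {M1}, {M2}, {M3, M4}

Characteristic polynomials: χ_{M1} = (x + 5)^4, χ_{M2} = (x + 5)^4, χ_{M3} = (x - 1)^4, χ_{M4} = (x - 1)^4.

{M1}: invariant factors x + 5, x + 5, (x + 5)^2.

{M2}: invariant factors x + 5, (x + 5)^3.

{M3, M4}: invariant factors (x - 1)^2, (x - 1)^2.

Matrices are similar if and only if their invariant-factor lists agree; the partition into similarity classes is {M1}, {M2}, {M3, M4}.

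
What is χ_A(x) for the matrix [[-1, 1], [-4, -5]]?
χ_A(x) = (x + 3)^2

xI - A = [[x + 1, -1], [4, x + 5]].

Expanding det(xI - A) along the first row:
det(xI - A) = + (x + 1)·det([[x + 5]]) - (-1)·det([[4]]).

Evaluating gives χ_A(x) = x^2 + 6x + 9 = (x + 3)^2.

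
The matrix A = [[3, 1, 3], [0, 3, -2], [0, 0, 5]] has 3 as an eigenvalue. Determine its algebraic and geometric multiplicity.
The characteristic polynomial is (x - 5)(x - 3)^2, so the factor x - 3 appears with exponent 2: the algebraic multiplicity is 2.

rank(A - 3I) = 2, so the eigenspace has dimension 3 - 2 = 1: the geometric multiplicity is 1.

Since 1 < 2, A is not diagonalizable.

algebraic multiplicity 2, geometric multiplicity 1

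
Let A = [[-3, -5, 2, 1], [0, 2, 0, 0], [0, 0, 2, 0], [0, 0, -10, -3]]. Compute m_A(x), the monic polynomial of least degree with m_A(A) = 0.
The characteristic polynomial factors as (x - 2)^2(x + 3)^2. The minimal polynomial is ∏(x - λ)^{k_λ} where k_λ is the size of the largest Jordan block at λ.

For λ = -3: rank(A + 3I) = 3, and the largest Jordan block has size 2 (the smallest k with rank((A + 3I)^k) = rank((A + 3I)^(k+1))).
For λ = 2: rank(A - 2I) = 2, and the largest Jordan block has size 1 (the smallest k with rank((A - 2I)^k) = rank((A - 2I)^(k+1))).

So m_A(x) = (x - 2)(x + 3)^2.

m_A(x) = (x - 2)(x + 3)^2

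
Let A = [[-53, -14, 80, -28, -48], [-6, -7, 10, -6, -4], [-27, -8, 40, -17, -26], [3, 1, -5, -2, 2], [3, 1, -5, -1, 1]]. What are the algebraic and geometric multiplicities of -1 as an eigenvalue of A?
algebraic multiplicity 1, geometric multiplicity 1

The characteristic polynomial is (x + 1)(x + 5)^4, so the factor x + 1 appears with exponent 1: the algebraic multiplicity is 1.

rank(A + I) = 4, so the eigenspace has dimension 5 - 4 = 1: the geometric multiplicity is 1.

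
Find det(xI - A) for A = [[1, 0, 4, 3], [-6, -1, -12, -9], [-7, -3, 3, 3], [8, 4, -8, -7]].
χ_A(x) = (x + 1)^4

xI - A = [[x - 1, 0, -4, -3], [6, x + 1, 12, 9], [7, 3, x - 3, -3], [-8, -4, 8, x + 7]].

Expanding det(xI - A) along the first row:
det(xI - A) = + (x - 1)·det([[x + 1, 12, 9], [3, x - 3, -3], [-4, 8, x + 7]]) - (0)·det([[6, 12, 9], [7, x - 3, -3], [-8, 8, x + 7]]) + (-4)·det([[6, x + 1, 9], [7, 3, -3], [-8, -4, x + 7]]) - (-3)·det([[6, x + 1, 12], [7, 3, x - 3], [-8, -4, 8]]).

Evaluating gives χ_A(x) = x^4 + 4x^3 + 6x^2 + 4x + 1 = (x + 1)^4.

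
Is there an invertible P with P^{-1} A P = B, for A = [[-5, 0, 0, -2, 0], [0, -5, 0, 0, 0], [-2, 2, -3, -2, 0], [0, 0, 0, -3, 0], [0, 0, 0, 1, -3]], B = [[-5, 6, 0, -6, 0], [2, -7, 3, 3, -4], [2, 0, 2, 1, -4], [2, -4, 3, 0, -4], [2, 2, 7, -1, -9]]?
Two matrices over a field are similar if and only if they have the same invariant factors.

Both A and B have characteristic polynomial (x + 3)^3(x + 5)^2 and minimal polynomial (x + 3)^2(x + 5). Computing further, both have invariant factors (x + 3)(x + 5), (x + 3)^2(x + 5). Hence A and B are similar.

Yes.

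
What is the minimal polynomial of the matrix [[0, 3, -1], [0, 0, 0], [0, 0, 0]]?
m_A(x) = x^2

The characteristic polynomial factors as x^3. The minimal polynomial is ∏(x - λ)^{k_λ} where k_λ is the size of the largest Jordan block at λ.

For λ = 0: rank(A) = 1, and the largest Jordan block has size 2 (the smallest k with rank(A^k) = rank(A^(k+1))).

So m_A(x) = x^2.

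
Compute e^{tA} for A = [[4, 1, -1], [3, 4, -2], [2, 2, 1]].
A has Jordan form J = [[3, 1, 0], [0, 3, 1], [0, 0, 3]] with A = PJP^{-1}, so e^{tA} = P e^{tJ} P^{-1}.

For a Jordan block J_k(λ), e^{tJ_k(λ)} = e^{λt} · (I + tN + t^2 N^2/2! + ... + t^{k-1} N^{k-1}/(k-1)!) where N is the nilpotent superdiagonal part.

Assembling the blocks and conjugating back gives the entries of e^{tA} as shown above.

e^{tA} = [[(t^2 + t + 1)*e^{3*t}, t*e^{3*t}, t*(-t - 2)*e^{3*t}/2], [t*(t + 3)*e^{3*t}, (t + 1)*e^{3*t}, t*(-t - 4)*e^{3*t}/2], [2*t*(t + 1)*e^{3*t}, 2*t*e^{3*t}, (-t^2 - 2*t + 1)*e^{3*t}]]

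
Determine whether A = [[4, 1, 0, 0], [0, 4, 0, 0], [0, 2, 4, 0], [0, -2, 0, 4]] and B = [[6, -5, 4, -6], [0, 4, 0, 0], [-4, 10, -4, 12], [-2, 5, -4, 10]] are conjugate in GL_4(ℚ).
Yes.

Two matrices over a field are similar if and only if they have the same invariant factors.

Both A and B have characteristic polynomial (x - 4)^4 and minimal polynomial (x - 4)^2. Computing further, both have invariant factors x - 4, x - 4, (x - 4)^2. Hence A and B are similar.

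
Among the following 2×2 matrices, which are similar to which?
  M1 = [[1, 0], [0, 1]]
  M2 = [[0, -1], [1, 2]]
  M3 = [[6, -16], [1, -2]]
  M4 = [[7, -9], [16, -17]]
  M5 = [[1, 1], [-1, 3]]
Characteristic polynomials: χ_{M1} = (x - 1)^2, χ_{M2} = (x - 1)^2, χ_{M3} = (x - 2)^2, χ_{M4} = (x + 5)^2, χ_{M5} = (x - 2)^2.

{M1}: invariant factors x - 1, x - 1.

{M2}: invariant factors (x - 1)^2.

{M3, M5}: invariant factors (x - 2)^2.

{M4}: invariant factors (x + 5)^2.

Matrices are similar if and only if their invariant-factor lists agree; the partition into similarity classes is {M1}, {M2}, {M3, M5}, {M4}.

4 classes: {M1}, {M2}, {M3, M5}, {M4}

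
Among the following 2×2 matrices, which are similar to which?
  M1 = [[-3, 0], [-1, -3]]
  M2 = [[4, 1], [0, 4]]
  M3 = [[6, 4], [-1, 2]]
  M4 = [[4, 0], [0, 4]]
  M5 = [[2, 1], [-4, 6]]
Characteristic polynomials: χ_{M1} = (x + 3)^2, χ_{M2} = (x - 4)^2, χ_{M3} = (x - 4)^2, χ_{M4} = (x - 4)^2, χ_{M5} = (x - 4)^2.

{M1}: invariant factors (x + 3)^2.

{M2, M3, M5}: invariant factors (x - 4)^2.

{M4}: invariant factors x - 4, x - 4.

Matrices are similar if and only if their invariant-factor lists agree; the partition into similarity classes is {M1}, {M2, M3, M5}, {M4}.

3 classes: {M1}, {M2, M3, M5}, {M4}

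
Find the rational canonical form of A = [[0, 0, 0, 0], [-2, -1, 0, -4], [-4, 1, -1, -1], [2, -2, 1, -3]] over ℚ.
The invariant factors of A (the non-unit diagonal entries of the Smith normal form of xI - A over ℚ[x]) are x, x^2(x + 5), each dividing the next. The characteristic polynomial is their product, x^3(x + 5).

The rational canonical form is the block-diagonal matrix of companion matrices C(f_i):
R = [[0, 0, 0, 0], [0, 0, 0, 0], [0, 1, 0, 0], [0, 0, 1, -5]].

R = [[0, 0, 0, 0], [0, 0, 0, 0], [0, 1, 0, 0], [0, 0, 1, -5]]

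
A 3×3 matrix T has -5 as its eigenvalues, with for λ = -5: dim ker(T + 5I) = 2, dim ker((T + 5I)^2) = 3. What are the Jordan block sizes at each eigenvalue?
λ = -5: successive nullity increments [2, 1] count blocks of size ≥ k; block sizes are [2, 1].

Jordan blocks: (-5, 2), (-5, 1)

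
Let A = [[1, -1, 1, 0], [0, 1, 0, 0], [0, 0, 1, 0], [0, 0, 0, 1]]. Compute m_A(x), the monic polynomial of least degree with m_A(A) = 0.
The characteristic polynomial factors as (x - 1)^4. The minimal polynomial is ∏(x - λ)^{k_λ} where k_λ is the size of the largest Jordan block at λ.

For λ = 1: rank(A - I) = 1, and the largest Jordan block has size 2 (the smallest k with rank((A - I)^k) = rank((A - I)^(k+1))).

So m_A(x) = (x - 1)^2.

m_A(x) = (x - 1)^2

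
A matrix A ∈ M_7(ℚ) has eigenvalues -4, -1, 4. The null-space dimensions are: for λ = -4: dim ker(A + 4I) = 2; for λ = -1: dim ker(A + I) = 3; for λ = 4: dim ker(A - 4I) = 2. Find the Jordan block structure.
λ = -4: successive nullity increments [2] count blocks of size ≥ k; block sizes are [1, 1].
λ = -1: successive nullity increments [3] count blocks of size ≥ k; block sizes are [1, 1, 1].
λ = 4: successive nullity increments [2] count blocks of size ≥ k; block sizes are [1, 1].

Jordan blocks: (-4, 1), (-4, 1), (-1, 1), (-1, 1), (-1, 1), (4, 1), (4, 1)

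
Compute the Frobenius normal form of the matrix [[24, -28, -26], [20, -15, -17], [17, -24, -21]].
The invariant factors of A (the non-unit diagonal entries of the Smith normal form of xI - A over ℚ[x]) are (x + 2)(x + 5)^2, each dividing the next. The characteristic polynomial is their product, (x + 2)(x + 5)^2.

The rational canonical form is the block-diagonal matrix of companion matrices C(f_i):
R = [[0, 0, -50], [1, 0, -45], [0, 1, -12]].

R = [[0, 0, -50], [1, 0, -45], [0, 1, -12]]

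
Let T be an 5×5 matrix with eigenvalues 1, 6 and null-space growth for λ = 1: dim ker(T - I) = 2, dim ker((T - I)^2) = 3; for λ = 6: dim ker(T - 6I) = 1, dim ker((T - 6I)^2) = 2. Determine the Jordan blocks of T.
Jordan blocks: (1, 2), (1, 1), (6, 2)

λ = 1: successive nullity increments [2, 1] count blocks of size ≥ k; block sizes are [2, 1].
λ = 6: successive nullity increments [1, 1] count blocks of size ≥ k; block sizes are [2].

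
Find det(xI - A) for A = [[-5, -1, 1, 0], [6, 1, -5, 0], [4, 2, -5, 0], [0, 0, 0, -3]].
xI - A = [[x + 5, 1, -1, 0], [-6, x - 1, 5, 0], [-4, -2, x + 5, 0], [0, 0, 0, x + 3]].

Expanding det(xI - A) along the first row:
det(xI - A) = + (x + 5)·det([[x - 1, 5, 0], [-2, x + 5, 0], [0, 0, x + 3]]) - (1)·det([[-6, 5, 0], [-4, x + 5, 0], [0, 0, x + 3]]) + (-1)·det([[-6, x - 1, 0], [-4, -2, 0], [0, 0, x + 3]]) - (0)·det([[-6, x - 1, 5], [-4, -2, x + 5], [0, 0, 0]]).

Evaluating gives χ_A(x) = x^4 + 12x^3 + 54x^2 + 108x + 81 = (x + 3)^4.

χ_A(x) = (x + 3)^4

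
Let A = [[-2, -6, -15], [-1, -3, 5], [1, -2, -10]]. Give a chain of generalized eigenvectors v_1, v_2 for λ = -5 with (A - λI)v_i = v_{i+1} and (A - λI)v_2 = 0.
We seek v_1 ∈ ker((A + 5I)^2) \ ker(A + 5I), then set v_{i+1} = (A + 5I) v_i.

One such chain is v_1 = [[-2, 1, -1]]^T, v_2 = [[3, -1, 1]]^T. Check: (A + 5I) v_2 = [[0, 0, 0]]^T = 0.

v_1 = [[-2, 1, -1]]^T, v_2 = [[3, -1, 1]]^T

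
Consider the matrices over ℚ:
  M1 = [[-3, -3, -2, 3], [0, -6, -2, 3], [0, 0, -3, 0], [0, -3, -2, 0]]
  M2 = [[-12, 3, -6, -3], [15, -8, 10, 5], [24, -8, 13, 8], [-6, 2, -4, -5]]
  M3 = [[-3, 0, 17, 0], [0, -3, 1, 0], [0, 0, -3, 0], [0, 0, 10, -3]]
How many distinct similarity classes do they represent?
1 class: {M1, M2, M3}

Characteristic polynomials: χ_{M1} = (x + 3)^4, χ_{M2} = (x + 3)^4, χ_{M3} = (x + 3)^4.

{M1, M2, M3}: invariant factors x + 3, x + 3, (x + 3)^2.

Matrices are similar if and only if their invariant-factor lists agree; the partition into similarity classes is {M1, M2, M3}.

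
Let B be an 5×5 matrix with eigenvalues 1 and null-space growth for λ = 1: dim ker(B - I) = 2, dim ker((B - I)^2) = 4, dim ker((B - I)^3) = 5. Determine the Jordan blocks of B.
Jordan blocks: (1, 3), (1, 2)

λ = 1: successive nullity increments [2, 2, 1] count blocks of size ≥ k; block sizes are [3, 2].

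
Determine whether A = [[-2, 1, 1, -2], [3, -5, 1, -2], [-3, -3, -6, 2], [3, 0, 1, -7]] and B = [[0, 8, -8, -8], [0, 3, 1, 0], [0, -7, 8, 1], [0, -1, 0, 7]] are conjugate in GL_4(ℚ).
No.

trace(A) = -20 but trace(B) = 18. The trace is a similarity invariant, so A and B are not similar.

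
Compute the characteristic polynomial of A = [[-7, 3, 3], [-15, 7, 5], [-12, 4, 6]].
xI - A = [[x + 7, -3, -3], [15, x - 7, -5], [12, -4, x - 6]].

Expanding det(xI - A) along the first row:
det(xI - A) = + (x + 7)·det([[x - 7, -5], [-4, x - 6]]) - (-3)·det([[15, -5], [12, x - 6]]) + (-3)·det([[15, x - 7], [12, -4]]).

Evaluating gives χ_A(x) = x^3 - 6x^2 + 12x - 8 = (x - 2)^3.

χ_A(x) = (x - 2)^3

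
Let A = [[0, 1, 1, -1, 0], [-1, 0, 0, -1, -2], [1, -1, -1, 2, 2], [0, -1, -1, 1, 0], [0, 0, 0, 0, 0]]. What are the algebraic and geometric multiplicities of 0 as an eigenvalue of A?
The characteristic polynomial is x^5, so the factor x appears with exponent 5: the algebraic multiplicity is 5.

rank(A) = 2, so the eigenspace has dimension 5 - 2 = 3: the geometric multiplicity is 3.

Since 3 < 5, A is not diagonalizable.

algebraic multiplicity 5, geometric multiplicity 3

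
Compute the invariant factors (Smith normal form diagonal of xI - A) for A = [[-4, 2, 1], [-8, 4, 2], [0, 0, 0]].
x, x^2

The Jordan structure of A has elementary divisors x^2, x. Arranging the block sizes at each eigenvalue in decreasing order and taking row products gives the invariant factors.

Invariant factors (smallest first, each dividing the next): x, x^2.

Check: the last factor x^2 is the minimal polynomial, and the product x^3 is the characteristic polynomial.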